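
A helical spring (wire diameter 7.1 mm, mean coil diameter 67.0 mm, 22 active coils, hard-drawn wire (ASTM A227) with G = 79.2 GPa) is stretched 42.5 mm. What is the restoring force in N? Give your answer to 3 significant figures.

162 N

k = Gd⁴/(8D³N_a) = (79.2×10³)(7.1⁴)/(8·67.0³·22) = 3.8021 N/mm
F = k·δ = 3.8021 × 42.5 = 161.59 N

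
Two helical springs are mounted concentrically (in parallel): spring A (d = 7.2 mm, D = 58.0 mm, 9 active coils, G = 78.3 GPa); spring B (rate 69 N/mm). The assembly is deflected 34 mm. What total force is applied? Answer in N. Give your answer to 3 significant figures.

k_A = Gd⁴/(8D³N_a) = (78.3×10³)(7.2⁴)/(8·58.0³·9) = 14.979 N/mm
Parallel: k_eq = 14.979 + 69 = 83.979 N/mm
F = k_eq·δ = 83.979·34 = 2855.3 N

2860 N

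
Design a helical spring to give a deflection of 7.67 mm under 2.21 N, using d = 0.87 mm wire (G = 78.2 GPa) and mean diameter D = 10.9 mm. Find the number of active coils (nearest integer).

15

Required rate k = F/δ = 2.21/7.67 = 0.28814 N/mm
N_a = Gd⁴/(8D³k) = (78.2×10³ × 0.87⁴)/(8 × 10.9³ × 0.28814)
    = 44800.6 / 2985.15 = 15.01 → 15 coils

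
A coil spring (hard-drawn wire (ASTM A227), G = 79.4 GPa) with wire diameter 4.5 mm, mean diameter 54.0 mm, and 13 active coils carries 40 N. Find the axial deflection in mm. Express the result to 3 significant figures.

k = Gd⁴/(8D³N_a) = (79.4×10³)(4.5⁴)/(8·54.0³·13) = 1.9882 N/mm
δ = F/k = 40 / 1.9882 = 20.119 mm

20.1 mm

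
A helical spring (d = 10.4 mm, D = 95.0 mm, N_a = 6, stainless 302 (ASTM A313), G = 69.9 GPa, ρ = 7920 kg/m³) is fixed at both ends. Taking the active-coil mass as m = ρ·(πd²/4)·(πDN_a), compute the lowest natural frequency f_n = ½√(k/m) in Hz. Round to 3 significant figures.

64.2 Hz

k = Gd⁴/(8D³N_a) = (69.9×10³)(10.4⁴)/(8·95.0³·6) = 19.87 N/mm = 19870 N/m
Wire length L = πDN_a = π·95.0·6 = 1790.7 mm
m = ρ·(πd²/4)·L = 7920 × 84.949×10⁻⁶ m² × 1.7907 m = 1.2048 kg
f_n = ½√(k/m) = 0.5·√(19870/1.2048) = 0.5·√(16493) = 64.212 Hz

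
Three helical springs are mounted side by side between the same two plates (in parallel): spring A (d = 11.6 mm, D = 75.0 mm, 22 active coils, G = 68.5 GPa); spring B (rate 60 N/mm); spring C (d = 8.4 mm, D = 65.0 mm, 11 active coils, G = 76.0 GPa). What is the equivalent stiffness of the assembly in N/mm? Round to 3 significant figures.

k_A = Gd⁴/(8D³N_a) = (68.5×10³)(11.6⁴)/(8·75.0³·22) = 16.704 N/mm
k_C = Gd⁴/(8D³N_a) = (76.0×10³)(8.4⁴)/(8·65.0³·11) = 15.657 N/mm
Parallel: k_eq = 16.704 + 60 + 15.657 = 92.361 N/mm

92.4 N/mm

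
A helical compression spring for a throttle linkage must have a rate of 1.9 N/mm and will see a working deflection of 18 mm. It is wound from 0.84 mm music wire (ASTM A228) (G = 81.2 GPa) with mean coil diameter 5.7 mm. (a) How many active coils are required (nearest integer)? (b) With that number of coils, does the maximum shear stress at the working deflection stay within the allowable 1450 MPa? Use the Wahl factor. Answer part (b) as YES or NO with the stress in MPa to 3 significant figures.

(a) 14 coils; (b) YES, τ_max = 1050 MPa

N_a = Gd⁴/(8D³k) = (81.2×10³)(0.84⁴)/(8·5.7³·1.9) = 14.36 → N_a = 14
Actual rate k = Gd⁴/(8D³·14) = 1.9491 N/mm
Working load F = kδ = 1.9491·18 = 35.084 N
C = 5.7/0.84 = 6.7857; K_W = (4C−1)/(4C−4)+0.615/C = 1.2203
τ_max = K_W·8FD/(πd³) = 1.2203·859.17 = 1048.4 MPa
τ_max ≤ 1450 MPa → acceptable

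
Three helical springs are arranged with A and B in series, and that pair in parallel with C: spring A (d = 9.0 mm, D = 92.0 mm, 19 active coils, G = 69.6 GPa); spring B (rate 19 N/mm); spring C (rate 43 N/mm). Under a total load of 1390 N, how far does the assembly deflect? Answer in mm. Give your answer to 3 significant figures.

k_A = Gd⁴/(8D³N_a) = (69.6×10³)(9.0⁴)/(8·92.0³·19) = 3.8581 N/mm
Springs A,B series: k_AB = 1/(1/3.8581+1/19) = 3.2069 N/mm; parallel with C: k_eq = 3.2069+43 = 46.207 N/mm
δ = F/k_eq = 1390/46.207 = 30.082 mm

30.1 mm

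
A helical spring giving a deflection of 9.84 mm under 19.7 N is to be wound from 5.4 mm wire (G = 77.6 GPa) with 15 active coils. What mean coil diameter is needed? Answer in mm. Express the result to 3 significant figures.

65.0 mm

Required rate k = F/δ = 19.7/9.84 = 2.002 N/mm
D = (Gd⁴/(8N_a·k))^(1/3) = (77.6×10³·5.4⁴/(8·15·2.002))^(1/3)
  = (274653)^(1/3) = 65.0022 mm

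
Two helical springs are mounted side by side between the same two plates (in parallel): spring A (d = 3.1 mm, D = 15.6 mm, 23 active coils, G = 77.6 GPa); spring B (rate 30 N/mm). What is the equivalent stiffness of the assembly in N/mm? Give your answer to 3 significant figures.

40.3 N/mm

k_A = Gd⁴/(8D³N_a) = (77.6×10³)(3.1⁴)/(8·15.6³·23) = 10.259 N/mm
Parallel: k_eq = 10.259 + 30 = 40.259 N/mm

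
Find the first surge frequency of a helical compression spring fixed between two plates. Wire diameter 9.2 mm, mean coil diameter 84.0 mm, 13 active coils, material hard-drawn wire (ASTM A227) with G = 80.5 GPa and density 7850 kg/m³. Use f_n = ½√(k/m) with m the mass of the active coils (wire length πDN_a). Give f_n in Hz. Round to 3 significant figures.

k = Gd⁴/(8D³N_a) = (80.5×10³)(9.2⁴)/(8·84.0³·13) = 9.3557 N/mm = 9355.7 N/m
Wire length L = πDN_a = π·84.0·13 = 3430.6 mm
m = ρ·(πd²/4)·L = 7850 × 66.476×10⁻⁶ m² × 3.4306 m = 1.7902 kg
f_n = ½√(k/m) = 0.5·√(9355.7/1.7902) = 0.5·√(5226) = 36.145 Hz

36.1 Hz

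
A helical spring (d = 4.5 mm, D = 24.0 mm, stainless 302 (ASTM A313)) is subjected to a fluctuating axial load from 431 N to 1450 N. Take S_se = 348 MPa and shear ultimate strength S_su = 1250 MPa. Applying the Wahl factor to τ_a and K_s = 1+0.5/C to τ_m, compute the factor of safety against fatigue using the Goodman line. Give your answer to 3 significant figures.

C = D/d = 24.0/4.5 = 5.3333; K_W = (4C−1)/(4C−4)+0.615/C = 1.2884; K_s = 1+0.5/C = 1.0938
F_a = (F_max−F_min)/2 = 509.5 N; F_m = (F_max+F_min)/2 = 940.5 N
τ_a = K_W·8F_aD/(πd³) = 1.2884 × 341.71 = 440.26 MPa
τ_m = K_s·8F_mD/(πd³) = 1.0938 × 630.77 = 689.91 MPa
Goodman: 1/n_f = τ_a/S_se + τ_m/S_su = 440.26/348 + 689.91/1250 = 1.26510 + 0.55193 = 1.817
n_f = 1/1.817 = 0.5503

0.550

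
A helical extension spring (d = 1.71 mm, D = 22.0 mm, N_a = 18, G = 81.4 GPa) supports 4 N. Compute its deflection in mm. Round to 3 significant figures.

k = Gd⁴/(8D³N_a) = (81.4×10³)(1.71⁴)/(8·22.0³·18) = 0.45392 N/mm
δ = F/k = 4 / 0.45392 = 8.8121 mm

8.81 mm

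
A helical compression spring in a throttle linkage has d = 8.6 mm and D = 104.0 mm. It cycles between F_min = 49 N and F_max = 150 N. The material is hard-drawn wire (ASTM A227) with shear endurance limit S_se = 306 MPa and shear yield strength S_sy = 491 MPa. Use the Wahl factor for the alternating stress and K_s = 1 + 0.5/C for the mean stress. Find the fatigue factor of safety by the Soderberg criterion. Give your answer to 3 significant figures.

6.07

C = D/d = 104.0/8.6 = 12.0930; K_W = (4C−1)/(4C−4)+0.615/C = 1.1185; K_s = 1+0.5/C = 1.0413
F_a = (F_max−F_min)/2 = 50.5 N; F_m = (F_max+F_min)/2 = 99.5 N
τ_a = K_W·8F_aD/(πd³) = 1.1185 × 21.027 = 23.518 MPa
τ_m = K_s·8F_mD/(πd³) = 1.0413 × 41.429 = 43.142 MPa
Soderberg: 1/n_f = τ_a/S_se + τ_m/S_sy = 23.518/306 + 43.142/491 = 0.07685 + 0.08786 = 0.16472
n_f = 1/0.16472 = 6.071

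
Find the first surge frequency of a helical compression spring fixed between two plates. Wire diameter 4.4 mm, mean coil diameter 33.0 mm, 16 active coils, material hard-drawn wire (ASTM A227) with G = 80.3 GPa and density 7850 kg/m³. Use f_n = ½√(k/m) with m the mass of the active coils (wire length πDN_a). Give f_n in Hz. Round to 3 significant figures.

90.9 Hz

k = Gd⁴/(8D³N_a) = (80.3×10³)(4.4⁴)/(8·33.0³·16) = 6.543 N/mm = 6543 N/m
Wire length L = πDN_a = π·33.0·16 = 1658.8 mm
m = ρ·(πd²/4)·L = 7850 × 15.205×10⁻⁶ m² × 1.6588 m = 0.19799 kg
f_n = ½√(k/m) = 0.5·√(6543/0.19799) = 0.5·√(33047) = 90.894 Hz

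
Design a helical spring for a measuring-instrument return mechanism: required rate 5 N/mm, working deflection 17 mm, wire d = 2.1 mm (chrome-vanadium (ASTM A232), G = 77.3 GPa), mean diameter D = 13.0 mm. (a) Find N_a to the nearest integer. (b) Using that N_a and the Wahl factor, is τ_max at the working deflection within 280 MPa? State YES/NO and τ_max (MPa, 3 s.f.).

(a) 17 coils; (b) NO, τ_max = 380 MPa

N_a = Gd⁴/(8D³k) = (77.3×10³)(2.1⁴)/(8·13.0³·5) = 17.11 → N_a = 17
Actual rate k = Gd⁴/(8D³·17) = 5.0314 N/mm
Working load F = kδ = 5.0314·17 = 85.534 N
C = 13.0/2.1 = 6.1905; K_W = (4C−1)/(4C−4)+0.615/C = 1.2438
τ_max = K_W·8FD/(πd³) = 1.2438·305.75 = 380.3 MPa
τ_max > 280 MPa → exceeds allowable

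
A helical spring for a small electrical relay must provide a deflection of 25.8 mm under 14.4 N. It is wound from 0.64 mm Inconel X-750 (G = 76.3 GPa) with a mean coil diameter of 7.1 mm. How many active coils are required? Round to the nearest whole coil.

Required rate k = F/δ = 14.4/25.8 = 0.55814 N/mm
N_a = Gd⁴/(8D³k) = (76.3×10³ × 0.64⁴)/(8 × 7.1³ × 0.55814)
    = 12801 / 1598.11 = 8.01 → 8 coils

8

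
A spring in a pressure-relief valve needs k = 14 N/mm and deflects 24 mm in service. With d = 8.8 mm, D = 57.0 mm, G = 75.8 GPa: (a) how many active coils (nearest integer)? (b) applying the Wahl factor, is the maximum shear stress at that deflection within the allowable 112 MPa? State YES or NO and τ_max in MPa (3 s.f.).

(a) 22 coils; (b) YES, τ_max = 87.8 MPa

N_a = Gd⁴/(8D³k) = (75.8×10³)(8.8⁴)/(8·57.0³·14) = 21.92 → N_a = 22
Actual rate k = Gd⁴/(8D³·22) = 13.946 N/mm
Working load F = kδ = 13.946·24 = 334.71 N
C = 57.0/8.8 = 6.4773; K_W = (4C−1)/(4C−4)+0.615/C = 1.2319
τ_max = K_W·8FD/(πd³) = 1.2319·71.292 = 87.823 MPa
τ_max ≤ 112 MPa → acceptable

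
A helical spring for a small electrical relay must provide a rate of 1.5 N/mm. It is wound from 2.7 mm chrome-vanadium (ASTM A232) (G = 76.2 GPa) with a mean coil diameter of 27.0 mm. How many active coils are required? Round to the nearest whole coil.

N_a = Gd⁴/(8D³k) = (76.2×10³ × 2.7⁴)/(8 × 27.0³ × 1.5)
    = 4.04958e+06 / 236196 = 17.15 → 17 coils

17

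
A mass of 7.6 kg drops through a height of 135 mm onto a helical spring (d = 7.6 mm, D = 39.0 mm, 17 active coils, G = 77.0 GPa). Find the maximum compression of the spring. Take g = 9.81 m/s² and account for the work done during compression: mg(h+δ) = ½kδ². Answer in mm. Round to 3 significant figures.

27.6 mm

k = Gd⁴/(8D³N_a) = (77.0×10³)(7.6⁴)/(8·39.0³·17) = 31.843 N/mm
W = mg = 7.6 × 9.81 = 74.556 N
½kδ² − Wδ − Wh = 0 → δ = (W + √(W² + 2kWh))/k
δ = (74.556 + √(5558.6 + 641001))/31.843 = (74.556 + 804.09)/31.843 = 27.593 mm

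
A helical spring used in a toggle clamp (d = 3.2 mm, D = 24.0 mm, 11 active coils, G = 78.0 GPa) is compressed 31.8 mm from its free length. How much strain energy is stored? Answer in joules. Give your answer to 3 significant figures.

3.40 J

k = Gd⁴/(8D³N_a) = (78.0×10³)(3.2⁴)/(8·24.0³·11) = 6.7232 N/mm
U = ½kδ² = 0.5 × 6.7232 × 31.8² = 3399.4 N·mm = 3.3994 J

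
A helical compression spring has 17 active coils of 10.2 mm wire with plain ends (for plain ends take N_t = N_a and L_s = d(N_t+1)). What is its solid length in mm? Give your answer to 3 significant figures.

plain ends: N_t = N_a = 17
L_s = d·(N_t+1) = 10.2 × 18 = 183.6 mm

184 mm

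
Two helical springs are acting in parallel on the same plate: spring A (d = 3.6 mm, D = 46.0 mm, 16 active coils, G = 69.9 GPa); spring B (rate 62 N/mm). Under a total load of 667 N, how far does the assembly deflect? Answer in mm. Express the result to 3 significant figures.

k_A = Gd⁴/(8D³N_a) = (69.9×10³)(3.6⁴)/(8·46.0³·16) = 0.94233 N/mm
Parallel: k_eq = 0.94233 + 62 = 62.942 N/mm
δ = F/k_eq = 667/62.942 = 10.597 mm

10.6 mm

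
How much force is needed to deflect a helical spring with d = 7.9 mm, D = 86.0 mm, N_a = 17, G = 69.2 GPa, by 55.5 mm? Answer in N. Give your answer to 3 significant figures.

k = Gd⁴/(8D³N_a) = (69.2×10³)(7.9⁴)/(8·86.0³·17) = 3.1159 N/mm
F = k·δ = 3.1159 × 55.5 = 172.93 N

173 N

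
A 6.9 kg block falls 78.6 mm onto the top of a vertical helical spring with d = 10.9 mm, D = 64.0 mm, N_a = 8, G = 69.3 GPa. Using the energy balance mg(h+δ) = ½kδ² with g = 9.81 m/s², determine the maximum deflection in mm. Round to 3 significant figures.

14.7 mm

k = Gd⁴/(8D³N_a) = (69.3×10³)(10.9⁴)/(8·64.0³·8) = 58.307 N/mm
W = mg = 6.9 × 9.81 = 67.689 N
½kδ² − Wδ − Wh = 0 → δ = (W + √(W² + 2kWh))/k
δ = (67.689 + √(4581.8 + 620426))/58.307 = (67.689 + 790.57)/58.307 = 14.72 mm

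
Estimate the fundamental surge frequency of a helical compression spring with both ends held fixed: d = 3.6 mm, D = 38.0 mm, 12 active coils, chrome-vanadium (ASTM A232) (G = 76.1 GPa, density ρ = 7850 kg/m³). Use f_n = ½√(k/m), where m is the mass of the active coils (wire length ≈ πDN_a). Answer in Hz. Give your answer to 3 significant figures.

k = Gd⁴/(8D³N_a) = (76.1×10³)(3.6⁴)/(8·38.0³·12) = 2.4265 N/mm = 2426.5 N/m
Wire length L = πDN_a = π·38.0·12 = 1432.6 mm
m = ρ·(πd²/4)·L = 7850 × 10.179×10⁻⁶ m² × 1.4326 m = 0.11447 kg
f_n = ½√(k/m) = 0.5·√(2426.5/0.11447) = 0.5·√(21198) = 72.798 Hz

72.8 Hz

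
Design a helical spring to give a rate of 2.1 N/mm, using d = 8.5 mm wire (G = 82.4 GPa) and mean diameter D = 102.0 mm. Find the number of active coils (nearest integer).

N_a = Gd⁴/(8D³k) = (82.4×10³ × 8.5⁴)/(8 × 102.0³ × 2.1)
    = 4.30133e+08 / 1.78283e+07 = 24.13 → 24 coils

24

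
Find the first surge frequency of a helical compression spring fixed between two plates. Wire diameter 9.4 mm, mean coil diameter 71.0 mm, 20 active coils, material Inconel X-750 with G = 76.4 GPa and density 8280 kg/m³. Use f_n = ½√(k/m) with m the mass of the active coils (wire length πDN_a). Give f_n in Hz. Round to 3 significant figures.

31.9 Hz

k = Gd⁴/(8D³N_a) = (76.4×10³)(9.4⁴)/(8·71.0³·20) = 10.416 N/mm = 10416 N/m
Wire length L = πDN_a = π·71.0·20 = 4461.1 mm
m = ρ·(πd²/4)·L = 8280 × 69.398×10⁻⁶ m² × 4.4611 m = 2.5634 kg
f_n = ½√(k/m) = 0.5·√(10416/2.5634) = 0.5·√(4063.5) = 31.873 Hz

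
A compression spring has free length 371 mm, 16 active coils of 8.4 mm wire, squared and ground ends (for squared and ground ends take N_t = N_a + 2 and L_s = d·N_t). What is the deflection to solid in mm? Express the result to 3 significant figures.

N_t = 18; L_s = 8.4·18 = 151.2 mm
δ_solid = L₀ − L_s = 371 − 151.2 = 219.8 mm

220 mm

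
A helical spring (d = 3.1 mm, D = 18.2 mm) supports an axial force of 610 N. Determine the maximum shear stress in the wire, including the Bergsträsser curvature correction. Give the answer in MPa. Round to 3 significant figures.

Spring index C = D/d = 18.2/3.1 = 5.8710
K_B = (4C+2)/(4C−3) = 25.484/20.484 = 1.2441
τ₀ = 8FD/(πd³) = 8·610·18.2/(π·3.1³) = 88816/93.591 = 948.98 MPa
τ_max = K·τ₀ = 1.2441 × 948.98 = 1180.6 MPa

1180 MPa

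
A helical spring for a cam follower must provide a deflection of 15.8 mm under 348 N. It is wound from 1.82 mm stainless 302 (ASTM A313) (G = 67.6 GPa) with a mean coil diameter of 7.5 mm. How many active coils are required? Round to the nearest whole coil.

10

Required rate k = F/δ = 348/15.8 = 22.025 N/mm
N_a = Gd⁴/(8D³k) = (67.6×10³ × 1.82⁴)/(8 × 7.5³ × 22.025)
    = 741707 / 74335.4 = 9.978 → 10 coils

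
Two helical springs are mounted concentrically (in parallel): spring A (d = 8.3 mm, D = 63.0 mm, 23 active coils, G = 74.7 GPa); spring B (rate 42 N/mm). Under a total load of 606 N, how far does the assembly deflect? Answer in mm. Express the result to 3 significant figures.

k_A = Gd⁴/(8D³N_a) = (74.7×10³)(8.3⁴)/(8·63.0³·23) = 7.7054 N/mm
Parallel: k_eq = 7.7054 + 42 = 49.705 N/mm
δ = F/k_eq = 606/49.705 = 12.192 mm

12.2 mm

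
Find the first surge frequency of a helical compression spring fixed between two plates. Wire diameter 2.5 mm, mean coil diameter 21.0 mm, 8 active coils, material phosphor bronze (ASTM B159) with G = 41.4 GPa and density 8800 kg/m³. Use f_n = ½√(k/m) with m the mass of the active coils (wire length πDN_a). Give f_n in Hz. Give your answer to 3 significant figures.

k = Gd⁴/(8D³N_a) = (41.4×10³)(2.5⁴)/(8·21.0³·8) = 2.7285 N/mm = 2728.5 N/m
Wire length L = πDN_a = π·21.0·8 = 527.79 mm
m = ρ·(πd²/4)·L = 8800 × 4.9087×10⁻⁶ m² × 0.52779 m = 0.022799 kg
f_n = ½√(k/m) = 0.5·√(2728.5/0.022799) = 0.5·√(1.1968e+05) = 172.97 Hz

173 Hz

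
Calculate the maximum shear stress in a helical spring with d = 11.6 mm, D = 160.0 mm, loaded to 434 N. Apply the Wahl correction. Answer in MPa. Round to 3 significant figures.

Spring index C = D/d = 160.0/11.6 = 13.7931
K_W = (4C−1)/(4C−4) + 0.615/C = 54.172/51.172 + 0.0446 = 1.1032
τ₀ = 8FD/(πd³) = 8·434·160.0/(π·11.6³) = 555520/4903.7 = 113.29 MPa
τ_max = K·τ₀ = 1.1032 × 113.29 = 124.98 MPa

125 MPa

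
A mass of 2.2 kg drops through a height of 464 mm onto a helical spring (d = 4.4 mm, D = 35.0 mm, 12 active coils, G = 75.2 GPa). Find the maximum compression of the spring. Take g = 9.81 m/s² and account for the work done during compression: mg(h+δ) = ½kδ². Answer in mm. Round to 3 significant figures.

k = Gd⁴/(8D³N_a) = (75.2×10³)(4.4⁴)/(8·35.0³·12) = 6.8478 N/mm
W = mg = 2.2 × 9.81 = 21.582 N
½kδ² − Wδ − Wh = 0 → δ = (W + √(W² + 2kWh))/k
δ = (21.582 + √(465.78 + 137149))/6.8478 = (21.582 + 370.96)/6.8478 = 57.324 mm

57.3 mm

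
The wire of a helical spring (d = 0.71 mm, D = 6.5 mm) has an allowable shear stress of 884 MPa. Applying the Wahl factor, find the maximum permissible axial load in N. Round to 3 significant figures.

16.5 N

C = D/d = 6.5/0.71 = 9.1549
K_W = (4C−1)/(4C−4) + 0.615/C = 35.620/32.620 + 0.0672 = 1.1591
τ_max = K·8FD/(πd³) → F_max = τ_allow·πd³/(8DK)
F_max = 884·π·0.71³/(8·6.5·1.1591) = 993.98/60.276 = 16.491 N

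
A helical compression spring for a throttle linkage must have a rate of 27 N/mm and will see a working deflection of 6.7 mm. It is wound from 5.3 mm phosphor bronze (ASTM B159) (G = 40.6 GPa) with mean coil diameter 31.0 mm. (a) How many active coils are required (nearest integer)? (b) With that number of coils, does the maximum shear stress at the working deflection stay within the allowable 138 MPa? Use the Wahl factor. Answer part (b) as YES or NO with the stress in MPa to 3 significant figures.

(a) 5 coils; (b) YES, τ_max = 120 MPa

N_a = Gd⁴/(8D³k) = (40.6×10³)(5.3⁴)/(8·31.0³·27) = 4.978 → N_a = 5
Actual rate k = Gd⁴/(8D³·5) = 26.883 N/mm
Working load F = kδ = 26.883·6.7 = 180.12 N
C = 31.0/5.3 = 5.8491; K_W = (4C−1)/(4C−4)+0.615/C = 1.2598
τ_max = K_W·8FD/(πd³) = 1.2598·95.507 = 120.32 MPa
τ_max ≤ 138 MPa → acceptable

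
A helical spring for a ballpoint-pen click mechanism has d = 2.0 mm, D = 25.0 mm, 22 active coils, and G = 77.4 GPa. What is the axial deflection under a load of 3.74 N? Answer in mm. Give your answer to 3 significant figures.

k = Gd⁴/(8D³N_a) = (77.4×10³)(2.0⁴)/(8·25.0³·22) = 0.45033 N/mm
δ = F/k = 3.74 / 0.45033 = 8.3051 mm

8.31 mm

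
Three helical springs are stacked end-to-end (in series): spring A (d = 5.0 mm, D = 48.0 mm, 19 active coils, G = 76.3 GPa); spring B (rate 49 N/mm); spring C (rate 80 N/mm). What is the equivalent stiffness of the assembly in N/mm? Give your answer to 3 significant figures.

2.59 N/mm

k_A = Gd⁴/(8D³N_a) = (76.3×10³)(5.0⁴)/(8·48.0³·19) = 2.8369 N/mm
Series: 1/k_eq = 1/2.8369 + 1/49 + 1/80 = 0.38541; k_eq = 2.5946 N/mm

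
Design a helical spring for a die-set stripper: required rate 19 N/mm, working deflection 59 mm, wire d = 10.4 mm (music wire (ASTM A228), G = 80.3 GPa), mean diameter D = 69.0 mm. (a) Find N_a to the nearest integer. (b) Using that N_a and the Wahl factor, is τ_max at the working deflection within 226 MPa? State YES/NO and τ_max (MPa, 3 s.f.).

(a) 19 coils; (b) YES, τ_max = 213 MPa

N_a = Gd⁴/(8D³k) = (80.3×10³)(10.4⁴)/(8·69.0³·19) = 18.81 → N_a = 19
Actual rate k = Gd⁴/(8D³·19) = 18.813 N/mm
Working load F = kδ = 18.813·59 = 1110 N
C = 69.0/10.4 = 6.6346; K_W = (4C−1)/(4C−4)+0.615/C = 1.2258
τ_max = K_W·8FD/(πd³) = 1.2258·173.38 = 212.53 MPa
τ_max ≤ 226 MPa → acceptable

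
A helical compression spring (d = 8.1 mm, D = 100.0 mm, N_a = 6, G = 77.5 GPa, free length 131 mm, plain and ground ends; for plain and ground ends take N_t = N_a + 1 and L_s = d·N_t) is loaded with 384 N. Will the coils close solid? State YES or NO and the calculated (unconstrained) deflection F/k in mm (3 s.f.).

k = Gd⁴/(8D³N_a) = (77.5×10³)(8.1⁴)/(8·100.0³·6) = 6.9503 N/mm
N_t = 7; L_s = 8.1·7 = 56.7 mm; δ_solid = L₀ − L_s = 131 − 56.7 = 74.3 mm
δ = F/k = 384/6.9503 = 55.25 mm
δ < δ_solid → spring does not go solid

NO, δ = 55.2 mm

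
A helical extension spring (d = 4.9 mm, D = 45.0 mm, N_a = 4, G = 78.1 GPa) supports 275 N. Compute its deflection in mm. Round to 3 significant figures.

k = Gd⁴/(8D³N_a) = (78.1×10³)(4.9⁴)/(8·45.0³·4) = 15.44 N/mm
δ = F/k = 275 / 15.44 = 17.811 mm

17.8 mm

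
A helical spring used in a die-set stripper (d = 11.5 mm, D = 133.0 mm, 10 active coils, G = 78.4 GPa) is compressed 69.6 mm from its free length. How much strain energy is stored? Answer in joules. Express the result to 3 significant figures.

k = Gd⁴/(8D³N_a) = (78.4×10³)(11.5⁴)/(8·133.0³·10) = 7.2856 N/mm
U = ½kδ² = 0.5 × 7.2856 × 69.6² = 17646 N·mm = 17.646 J

17.6 J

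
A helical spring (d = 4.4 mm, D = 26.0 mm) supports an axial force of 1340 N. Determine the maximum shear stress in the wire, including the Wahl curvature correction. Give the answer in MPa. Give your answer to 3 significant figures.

1310 MPa

Spring index C = D/d = 26.0/4.4 = 5.9091
K_W = (4C−1)/(4C−4) + 0.615/C = 22.636/19.636 + 0.1041 = 1.2569
τ₀ = 8FD/(πd³) = 8·1340·26.0/(π·4.4³) = 278720/267.61 = 1041.5 MPa
τ_max = K·τ₀ = 1.2569 × 1041.5 = 1309 MPa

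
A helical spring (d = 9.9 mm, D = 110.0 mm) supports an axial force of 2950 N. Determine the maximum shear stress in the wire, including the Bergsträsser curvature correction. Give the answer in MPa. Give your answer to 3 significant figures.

Spring index C = D/d = 110.0/9.9 = 11.1111
K_B = (4C+2)/(4C−3) = 46.444/41.444 = 1.1206
τ₀ = 8FD/(πd³) = 8·2950·110.0/(π·9.9³) = 2.596e+06/3048.3 = 851.63 MPa
τ_max = K·τ₀ = 1.1206 × 851.63 = 954.37 MPa

954 MPa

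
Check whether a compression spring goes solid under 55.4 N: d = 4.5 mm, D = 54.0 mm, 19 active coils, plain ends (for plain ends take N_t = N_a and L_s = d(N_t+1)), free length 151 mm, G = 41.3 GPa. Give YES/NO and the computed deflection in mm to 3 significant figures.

YES, δ = 78.3 mm

k = Gd⁴/(8D³N_a) = (41.3×10³)(4.5⁴)/(8·54.0³·19) = 0.70758 N/mm
N_t = 19; L_s = 4.5·20 = 90 mm; δ_solid = L₀ − L_s = 151 − 90 = 61 mm
δ = F/k = 55.4/0.70758 = 78.295 mm
δ ≥ δ_solid → spring goes solid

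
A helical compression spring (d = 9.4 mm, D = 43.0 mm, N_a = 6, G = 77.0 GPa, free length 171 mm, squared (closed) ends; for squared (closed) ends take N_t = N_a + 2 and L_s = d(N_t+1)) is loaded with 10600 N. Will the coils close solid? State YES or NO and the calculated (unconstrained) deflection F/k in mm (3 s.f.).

NO, δ = 67.3 mm

k = Gd⁴/(8D³N_a) = (77.0×10³)(9.4⁴)/(8·43.0³·6) = 157.53 N/mm
N_t = 8; L_s = 9.4·9 = 84.6 mm; δ_solid = L₀ − L_s = 171 − 84.6 = 86.4 mm
δ = F/k = 10600/157.53 = 67.29 mm
δ < δ_solid → spring does not go solid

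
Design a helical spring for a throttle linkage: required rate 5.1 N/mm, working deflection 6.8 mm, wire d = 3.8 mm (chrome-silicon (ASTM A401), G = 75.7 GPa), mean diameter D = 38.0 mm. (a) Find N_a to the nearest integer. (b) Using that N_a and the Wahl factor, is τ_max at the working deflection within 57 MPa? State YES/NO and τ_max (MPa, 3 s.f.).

N_a = Gd⁴/(8D³k) = (75.7×10³)(3.8⁴)/(8·38.0³·5.1) = 7.05 → N_a = 7
Actual rate k = Gd⁴/(8D³·7) = 5.1368 N/mm
Working load F = kδ = 5.1368·6.8 = 34.93 N
C = 38.0/3.8 = 10.0000; K_W = (4C−1)/(4C−4)+0.615/C = 1.1448
τ_max = K_W·8FD/(πd³) = 1.1448·61.599 = 70.521 MPa
τ_max > 57 MPa → exceeds allowable

(a) 7 coils; (b) NO, τ_max = 70.5 MPa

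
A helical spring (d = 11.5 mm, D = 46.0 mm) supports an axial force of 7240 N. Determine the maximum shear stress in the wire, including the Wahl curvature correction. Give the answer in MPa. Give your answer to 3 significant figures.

783 MPa

Spring index C = D/d = 46.0/11.5 = 4.0000
K_W = (4C−1)/(4C−4) + 0.615/C = 15.000/12.000 + 0.1537 = 1.4038
τ₀ = 8FD/(πd³) = 8·7240·46.0/(π·11.5³) = 2.66432e+06/4778 = 557.63 MPa
τ_max = K·τ₀ = 1.4038 × 557.63 = 782.77 MPa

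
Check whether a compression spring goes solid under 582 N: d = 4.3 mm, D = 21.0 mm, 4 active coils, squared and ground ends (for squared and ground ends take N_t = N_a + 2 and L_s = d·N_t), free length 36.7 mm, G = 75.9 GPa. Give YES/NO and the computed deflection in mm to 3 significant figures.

k = Gd⁴/(8D³N_a) = (75.9×10³)(4.3⁴)/(8·21.0³·4) = 87.56 N/mm
N_t = 6; L_s = 4.3·6 = 25.8 mm; δ_solid = L₀ − L_s = 36.7 − 25.8 = 10.9 mm
δ = F/k = 582/87.56 = 6.6468 mm
δ < δ_solid → spring does not go solid

NO, δ = 6.65 mm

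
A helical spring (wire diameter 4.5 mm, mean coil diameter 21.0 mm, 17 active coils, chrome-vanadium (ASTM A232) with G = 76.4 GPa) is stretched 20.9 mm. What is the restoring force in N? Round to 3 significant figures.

k = Gd⁴/(8D³N_a) = (76.4×10³)(4.5⁴)/(8·21.0³·17) = 24.874 N/mm
F = k·δ = 24.874 × 20.9 = 519.87 N

520 N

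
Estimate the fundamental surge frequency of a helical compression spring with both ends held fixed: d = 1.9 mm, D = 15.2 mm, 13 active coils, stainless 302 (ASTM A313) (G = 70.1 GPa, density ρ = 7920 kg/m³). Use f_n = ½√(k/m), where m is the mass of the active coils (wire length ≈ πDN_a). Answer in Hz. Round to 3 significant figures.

k = Gd⁴/(8D³N_a) = (70.1×10³)(1.9⁴)/(8·15.2³·13) = 2.5013 N/mm = 2501.3 N/m
Wire length L = πDN_a = π·15.2·13 = 620.78 mm
m = ρ·(πd²/4)·L = 7920 × 2.8353×10⁻⁶ m² × 0.62078 m = 0.01394 kg
f_n = ½√(k/m) = 0.5·√(2501.3/0.01394) = 0.5·√(1.7944e+05) = 211.8 Hz

212 Hz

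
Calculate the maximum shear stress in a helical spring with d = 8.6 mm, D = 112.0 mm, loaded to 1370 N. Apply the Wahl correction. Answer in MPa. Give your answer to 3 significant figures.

Spring index C = D/d = 112.0/8.6 = 13.0233
K_W = (4C−1)/(4C−4) + 0.615/C = 51.093/48.093 + 0.0472 = 1.1096
τ₀ = 8FD/(πd³) = 8·1370·112.0/(π·8.6³) = 1.22752e+06/1998.2 = 614.3 MPa
τ_max = K·τ₀ = 1.1096 × 614.3 = 681.63 MPa

682 MPa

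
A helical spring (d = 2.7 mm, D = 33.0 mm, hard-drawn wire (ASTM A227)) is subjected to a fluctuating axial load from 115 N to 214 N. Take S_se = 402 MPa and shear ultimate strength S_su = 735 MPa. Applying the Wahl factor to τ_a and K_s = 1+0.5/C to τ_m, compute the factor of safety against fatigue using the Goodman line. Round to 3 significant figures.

0.632

C = D/d = 33.0/2.7 = 12.2222; K_W = (4C−1)/(4C−4)+0.615/C = 1.1171; K_s = 1+0.5/C = 1.0409
F_a = (F_max−F_min)/2 = 49.5 N; F_m = (F_max+F_min)/2 = 164.5 N
τ_a = K_W·8F_aD/(πd³) = 1.1171 × 211.33 = 236.09 MPa
τ_m = K_s·8F_mD/(πd³) = 1.0409 × 702.31 = 731.04 MPa
Goodman: 1/n_f = τ_a/S_se + τ_m/S_su = 236.09/402 + 731.04/735 = 0.58729 + 0.99461 = 1.5819
n_f = 1/1.5819 = 0.6321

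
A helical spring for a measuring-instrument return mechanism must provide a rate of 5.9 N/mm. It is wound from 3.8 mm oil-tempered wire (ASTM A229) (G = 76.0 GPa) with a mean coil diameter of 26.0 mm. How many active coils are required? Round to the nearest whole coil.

N_a = Gd⁴/(8D³k) = (76.0×10³ × 3.8⁴)/(8 × 26.0³ × 5.9)
    = 1.5847e+07 / 829587 = 19.1 → 19 coils

19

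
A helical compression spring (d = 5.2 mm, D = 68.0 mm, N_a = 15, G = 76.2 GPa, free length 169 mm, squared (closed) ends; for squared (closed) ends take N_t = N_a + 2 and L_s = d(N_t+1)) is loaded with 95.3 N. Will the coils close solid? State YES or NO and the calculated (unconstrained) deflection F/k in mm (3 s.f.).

k = Gd⁴/(8D³N_a) = (76.2×10³)(5.2⁴)/(8·68.0³·15) = 1.4766 N/mm
N_t = 17; L_s = 5.2·18 = 93.6 mm; δ_solid = L₀ − L_s = 169 − 93.6 = 75.4 mm
δ = F/k = 95.3/1.4766 = 64.541 mm
δ < δ_solid → spring does not go solid

NO, δ = 64.5 mm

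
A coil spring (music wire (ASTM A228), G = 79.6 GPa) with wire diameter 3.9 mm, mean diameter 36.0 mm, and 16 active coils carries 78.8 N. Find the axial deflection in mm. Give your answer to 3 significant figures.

k = Gd⁴/(8D³N_a) = (79.6×10³)(3.9⁴)/(8·36.0³·16) = 3.0836 N/mm
δ = F/k = 78.8 / 3.0836 = 25.555 mm

25.6 mm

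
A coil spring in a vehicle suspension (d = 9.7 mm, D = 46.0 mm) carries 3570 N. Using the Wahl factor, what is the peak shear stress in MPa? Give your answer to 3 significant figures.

Spring index C = D/d = 46.0/9.7 = 4.7423
K_W = (4C−1)/(4C−4) + 0.615/C = 17.969/14.969 + 0.1297 = 1.3301
τ₀ = 8FD/(πd³) = 8·3570·46.0/(π·9.7³) = 1.31376e+06/2867.2 = 458.2 MPa
τ_max = K·τ₀ = 1.3301 × 458.2 = 609.45 MPa

609 MPa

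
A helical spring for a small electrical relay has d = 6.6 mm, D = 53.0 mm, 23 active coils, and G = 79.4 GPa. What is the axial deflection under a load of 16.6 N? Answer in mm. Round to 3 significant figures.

3.02 mm

k = Gd⁴/(8D³N_a) = (79.4×10³)(6.6⁴)/(8·53.0³·23) = 5.4998 N/mm
δ = F/k = 16.6 / 5.4998 = 3.0183 mm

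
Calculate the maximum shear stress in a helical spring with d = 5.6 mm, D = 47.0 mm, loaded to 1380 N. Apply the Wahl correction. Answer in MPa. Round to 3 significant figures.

Spring index C = D/d = 47.0/5.6 = 8.3929
K_W = (4C−1)/(4C−4) + 0.615/C = 32.571/29.571 + 0.0733 = 1.1747
τ₀ = 8FD/(πd³) = 8·1380·47.0/(π·5.6³) = 518880/551.71 = 940.49 MPa
τ_max = K·τ₀ = 1.1747 × 940.49 = 1104.8 MPa

1100 MPa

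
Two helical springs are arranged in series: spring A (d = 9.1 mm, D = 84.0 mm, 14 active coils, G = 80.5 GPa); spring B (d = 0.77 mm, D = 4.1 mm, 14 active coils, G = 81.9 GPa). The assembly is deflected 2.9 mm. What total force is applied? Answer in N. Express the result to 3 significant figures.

7.47 N

k_A = Gd⁴/(8D³N_a) = (80.5×10³)(9.1⁴)/(8·84.0³·14) = 8.3158 N/mm
k_B = Gd⁴/(8D³N_a) = (81.9×10³)(0.77⁴)/(8·4.1³·14) = 3.7297 N/mm
Series: 1/k_eq = 1/8.3158 + 1/3.7297 = 0.38837; k_eq = 2.5749 N/mm
F = k_eq·δ = 2.5749·2.9 = 7.4671 N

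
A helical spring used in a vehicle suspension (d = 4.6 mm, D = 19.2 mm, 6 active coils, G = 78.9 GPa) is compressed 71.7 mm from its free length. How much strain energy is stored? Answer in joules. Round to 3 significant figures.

k = Gd⁴/(8D³N_a) = (78.9×10³)(4.6⁴)/(8·19.2³·6) = 103.98 N/mm
U = ½kδ² = 0.5 × 103.98 × 71.7² = 2.6728e+05 N·mm = 267.28 J

267 J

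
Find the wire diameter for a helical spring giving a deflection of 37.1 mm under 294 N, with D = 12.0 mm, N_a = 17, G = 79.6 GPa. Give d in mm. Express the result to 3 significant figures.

2.20 mm

Required rate k = F/δ = 294/37.1 = 7.9245 N/mm
d = (8D³N_a·k / G)^(1/4) = (8·12.0³·17·7.9245 / (79.6×10³))^0.25
  = (23.396)^0.25 = 2.1993 mm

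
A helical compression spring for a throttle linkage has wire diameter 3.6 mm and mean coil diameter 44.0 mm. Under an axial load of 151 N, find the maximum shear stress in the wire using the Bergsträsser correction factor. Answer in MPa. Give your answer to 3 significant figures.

Spring index C = D/d = 44.0/3.6 = 12.2222
K_B = (4C+2)/(4C−3) = 50.889/45.889 = 1.1090
τ₀ = 8FD/(πd³) = 8·151·44.0/(π·3.6³) = 53152/146.57 = 362.63 MPa
τ_max = K·τ₀ = 1.1090 × 362.63 = 402.14 MPa

402 MPa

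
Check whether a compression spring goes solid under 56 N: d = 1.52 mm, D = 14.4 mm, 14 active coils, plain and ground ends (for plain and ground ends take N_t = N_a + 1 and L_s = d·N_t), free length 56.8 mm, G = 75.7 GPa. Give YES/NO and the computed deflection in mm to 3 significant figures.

YES, δ = 46.3 mm

k = Gd⁴/(8D³N_a) = (75.7×10³)(1.52⁴)/(8·14.4³·14) = 1.2083 N/mm
N_t = 15; L_s = 1.52·15 = 22.8 mm; δ_solid = L₀ − L_s = 56.8 − 22.8 = 34 mm
δ = F/k = 56/1.2083 = 46.347 mm
δ ≥ δ_solid → spring goes solid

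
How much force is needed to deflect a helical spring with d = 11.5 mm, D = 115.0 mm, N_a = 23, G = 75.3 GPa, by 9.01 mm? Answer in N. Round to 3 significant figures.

42.4 N

k = Gd⁴/(8D³N_a) = (75.3×10³)(11.5⁴)/(8·115.0³·23) = 4.7062 N/mm
F = k·δ = 4.7062 × 9.01 = 42.403 N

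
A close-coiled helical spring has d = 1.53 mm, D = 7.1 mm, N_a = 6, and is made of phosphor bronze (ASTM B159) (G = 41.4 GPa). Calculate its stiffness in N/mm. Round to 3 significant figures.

k = Gd⁴/(8D³N_a) = (41.4×10³ × 1.53⁴) / (8 × 7.1³ × 6)
  = 226864 / 17179.7 = 13.205 N/mm

13.2 N/mm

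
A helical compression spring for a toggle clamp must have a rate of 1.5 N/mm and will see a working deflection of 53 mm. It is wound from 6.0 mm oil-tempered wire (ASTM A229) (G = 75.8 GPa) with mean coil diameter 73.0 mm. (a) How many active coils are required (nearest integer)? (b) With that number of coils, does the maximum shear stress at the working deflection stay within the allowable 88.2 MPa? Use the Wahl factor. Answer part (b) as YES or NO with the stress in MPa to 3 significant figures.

(a) 21 coils; (b) YES, τ_max = 76.6 MPa

N_a = Gd⁴/(8D³k) = (75.8×10³)(6.0⁴)/(8·73.0³·1.5) = 21.04 → N_a = 21
Actual rate k = Gd⁴/(8D³·21) = 1.5031 N/mm
Working load F = kδ = 1.5031·53 = 79.666 N
C = 73.0/6.0 = 12.1667; K_W = (4C−1)/(4C−4)+0.615/C = 1.1177
τ_max = K_W·8FD/(πd³) = 1.1177·68.562 = 76.632 MPa
τ_max ≤ 88.2 MPa → acceptable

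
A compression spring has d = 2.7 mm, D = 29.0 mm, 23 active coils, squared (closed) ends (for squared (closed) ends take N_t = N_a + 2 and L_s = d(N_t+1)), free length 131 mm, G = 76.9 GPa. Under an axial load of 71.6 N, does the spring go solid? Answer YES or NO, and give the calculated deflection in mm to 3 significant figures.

k = Gd⁴/(8D³N_a) = (76.9×10³)(2.7⁴)/(8·29.0³·23) = 0.91069 N/mm
N_t = 25; L_s = 2.7·26 = 70.2 mm; δ_solid = L₀ − L_s = 131 − 70.2 = 60.8 mm
δ = F/k = 71.6/0.91069 = 78.622 mm
δ ≥ δ_solid → spring goes solid

YES, δ = 78.6 mm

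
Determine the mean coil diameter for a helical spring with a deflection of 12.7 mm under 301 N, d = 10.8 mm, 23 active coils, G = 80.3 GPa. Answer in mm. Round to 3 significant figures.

63.0 mm

Required rate k = F/δ = 301/12.7 = 23.701 N/mm
D = (Gd⁴/(8N_a·k))^(1/3) = (80.3×10³·10.8⁴/(8·23·23.701))^(1/3)
  = (250513)^(1/3) = 63.0391 mm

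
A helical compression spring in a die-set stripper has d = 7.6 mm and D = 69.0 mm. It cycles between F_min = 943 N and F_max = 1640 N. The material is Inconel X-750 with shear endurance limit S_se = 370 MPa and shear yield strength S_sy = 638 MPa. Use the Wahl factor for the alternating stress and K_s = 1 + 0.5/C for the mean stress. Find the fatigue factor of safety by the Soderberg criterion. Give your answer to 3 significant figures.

0.774

C = D/d = 69.0/7.6 = 9.0789; K_W = (4C−1)/(4C−4)+0.615/C = 1.1606; K_s = 1+0.5/C = 1.0551
F_a = (F_max−F_min)/2 = 348.5 N; F_m = (F_max+F_min)/2 = 1291.5 N
τ_a = K_W·8F_aD/(πd³) = 1.1606 × 139.49 = 161.89 MPa
τ_m = K_s·8F_mD/(πd³) = 1.0551 × 516.94 = 545.41 MPa
Soderberg: 1/n_f = τ_a/S_se + τ_m/S_sy = 161.89/370 + 545.41/638 = 0.43754 + 0.85488 = 1.2924
n_f = 1/1.2924 = 0.7737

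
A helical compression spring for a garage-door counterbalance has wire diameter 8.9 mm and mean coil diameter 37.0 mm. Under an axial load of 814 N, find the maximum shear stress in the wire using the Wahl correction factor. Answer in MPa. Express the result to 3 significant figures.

Spring index C = D/d = 37.0/8.9 = 4.1573
K_W = (4C−1)/(4C−4) + 0.615/C = 15.629/12.629 + 0.1479 = 1.3855
τ₀ = 8FD/(πd³) = 8·814·37.0/(π·8.9³) = 240944/2214.7 = 108.79 MPa
τ_max = K·τ₀ = 1.3855 × 108.79 = 150.73 MPa

151 MPa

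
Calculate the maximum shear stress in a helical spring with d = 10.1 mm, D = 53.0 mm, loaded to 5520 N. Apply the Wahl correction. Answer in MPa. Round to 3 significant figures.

Spring index C = D/d = 53.0/10.1 = 5.2475
K_W = (4C−1)/(4C−4) + 0.615/C = 19.990/16.990 + 0.1172 = 1.2938
τ₀ = 8FD/(πd³) = 8·5520·53.0/(π·10.1³) = 2.34048e+06/3236.8 = 723.09 MPa
τ_max = K·τ₀ = 1.2938 × 723.09 = 935.51 MPa

936 MPa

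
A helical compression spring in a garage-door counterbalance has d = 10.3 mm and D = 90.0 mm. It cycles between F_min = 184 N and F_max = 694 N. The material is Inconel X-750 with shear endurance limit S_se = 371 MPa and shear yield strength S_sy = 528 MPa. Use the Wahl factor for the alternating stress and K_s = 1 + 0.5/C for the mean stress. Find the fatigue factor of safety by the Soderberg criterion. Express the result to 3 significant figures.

2.84

C = D/d = 90.0/10.3 = 8.7379; K_W = (4C−1)/(4C−4)+0.615/C = 1.1673; K_s = 1+0.5/C = 1.0572
F_a = (F_max−F_min)/2 = 255 N; F_m = (F_max+F_min)/2 = 439 N
τ_a = K_W·8F_aD/(πd³) = 1.1673 × 53.482 = 62.431 MPa
τ_m = K_s·8F_mD/(πd³) = 1.0572 × 92.074 = 97.342 MPa
Soderberg: 1/n_f = τ_a/S_se + τ_m/S_sy = 62.431/371 + 97.342/528 = 0.16828 + 0.18436 = 0.35264
n_f = 1/0.35264 = 2.836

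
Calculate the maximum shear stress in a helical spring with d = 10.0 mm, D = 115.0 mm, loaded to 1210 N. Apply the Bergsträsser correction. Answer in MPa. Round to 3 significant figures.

Spring index C = D/d = 115.0/10.0 = 11.5000
K_B = (4C+2)/(4C−3) = 48.000/43.000 = 1.1163
τ₀ = 8FD/(πd³) = 8·1210·115.0/(π·10.0³) = 1.1132e+06/3141.6 = 354.34 MPa
τ_max = K·τ₀ = 1.1163 × 354.34 = 395.55 MPa

396 MPa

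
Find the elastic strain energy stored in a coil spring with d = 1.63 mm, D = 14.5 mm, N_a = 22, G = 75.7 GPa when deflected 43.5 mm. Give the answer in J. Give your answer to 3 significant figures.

0.942 J

k = Gd⁴/(8D³N_a) = (75.7×10³)(1.63⁴)/(8·14.5³·22) = 0.99593 N/mm
U = ½kδ² = 0.5 × 0.99593 × 43.5² = 942.28 N·mm = 0.94228 J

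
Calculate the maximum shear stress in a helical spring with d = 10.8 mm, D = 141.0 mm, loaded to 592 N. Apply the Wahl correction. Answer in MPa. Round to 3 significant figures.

187 MPa

Spring index C = D/d = 141.0/10.8 = 13.0556
K_W = (4C−1)/(4C−4) + 0.615/C = 51.222/48.222 + 0.0471 = 1.1093
τ₀ = 8FD/(πd³) = 8·592·141.0/(π·10.8³) = 667776/3957.5 = 168.74 MPa
τ_max = K·τ₀ = 1.1093 × 168.74 = 187.18 MPa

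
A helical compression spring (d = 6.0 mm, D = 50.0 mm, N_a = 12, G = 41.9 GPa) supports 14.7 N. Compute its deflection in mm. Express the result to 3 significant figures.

k = Gd⁴/(8D³N_a) = (41.9×10³)(6.0⁴)/(8·50.0³·12) = 4.5252 N/mm
δ = F/k = 14.7 / 4.5252 = 3.2485 mm

3.25 mm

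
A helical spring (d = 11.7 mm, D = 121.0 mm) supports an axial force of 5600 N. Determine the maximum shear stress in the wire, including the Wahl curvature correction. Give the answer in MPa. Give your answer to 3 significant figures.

Spring index C = D/d = 121.0/11.7 = 10.3419
K_W = (4C−1)/(4C−4) + 0.615/C = 40.368/37.368 + 0.0595 = 1.1398
τ₀ = 8FD/(πd³) = 8·5600·121.0/(π·11.7³) = 5.4208e+06/5031.6 = 1077.3 MPa
τ_max = K·τ₀ = 1.1398 × 1077.3 = 1227.9 MPa

1230 MPa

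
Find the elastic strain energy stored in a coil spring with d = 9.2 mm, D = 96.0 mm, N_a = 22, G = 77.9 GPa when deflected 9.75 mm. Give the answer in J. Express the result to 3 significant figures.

k = Gd⁴/(8D³N_a) = (77.9×10³)(9.2⁴)/(8·96.0³·22) = 3.584 N/mm
U = ½kδ² = 0.5 × 3.584 × 9.75² = 170.35 N·mm = 0.17035 J

0.170 J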